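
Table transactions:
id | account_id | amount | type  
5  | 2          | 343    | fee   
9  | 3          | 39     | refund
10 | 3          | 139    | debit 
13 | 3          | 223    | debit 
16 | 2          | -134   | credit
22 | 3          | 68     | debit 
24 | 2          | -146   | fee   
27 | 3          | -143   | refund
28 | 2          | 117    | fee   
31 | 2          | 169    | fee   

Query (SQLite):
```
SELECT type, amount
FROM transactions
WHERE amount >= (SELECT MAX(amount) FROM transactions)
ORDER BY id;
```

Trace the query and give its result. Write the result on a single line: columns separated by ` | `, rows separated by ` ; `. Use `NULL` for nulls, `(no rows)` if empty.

Scalar subquery: MAX(amount) over all transactions rows = 343.
Keep rows where amount >= that value.

fee | 343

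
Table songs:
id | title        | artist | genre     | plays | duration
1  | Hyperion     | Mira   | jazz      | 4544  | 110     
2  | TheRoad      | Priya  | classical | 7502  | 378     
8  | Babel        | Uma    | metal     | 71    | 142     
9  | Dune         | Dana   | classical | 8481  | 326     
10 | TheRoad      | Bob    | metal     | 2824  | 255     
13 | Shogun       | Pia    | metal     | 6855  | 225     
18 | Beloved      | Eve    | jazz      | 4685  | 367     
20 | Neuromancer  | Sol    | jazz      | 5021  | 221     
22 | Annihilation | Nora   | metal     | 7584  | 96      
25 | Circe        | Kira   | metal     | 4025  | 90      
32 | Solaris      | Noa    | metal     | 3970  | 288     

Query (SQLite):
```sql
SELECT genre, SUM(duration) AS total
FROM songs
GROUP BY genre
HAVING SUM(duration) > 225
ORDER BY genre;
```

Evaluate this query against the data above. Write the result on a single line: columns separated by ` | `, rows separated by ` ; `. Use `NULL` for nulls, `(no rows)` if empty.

classical | 704 ; jazz | 698 ; metal | 1096

Partition songs by genre; compute SUM(duration) within each group.
HAVING: keep groups where SUM(duration) > 225.
  classical: ids {2, 9} → SUM(duration)=704
  jazz: ids {1, 18, 20} → SUM(duration)=698
  metal: ids {8, 10, 13, 22, 25, 32} → SUM(duration)=1096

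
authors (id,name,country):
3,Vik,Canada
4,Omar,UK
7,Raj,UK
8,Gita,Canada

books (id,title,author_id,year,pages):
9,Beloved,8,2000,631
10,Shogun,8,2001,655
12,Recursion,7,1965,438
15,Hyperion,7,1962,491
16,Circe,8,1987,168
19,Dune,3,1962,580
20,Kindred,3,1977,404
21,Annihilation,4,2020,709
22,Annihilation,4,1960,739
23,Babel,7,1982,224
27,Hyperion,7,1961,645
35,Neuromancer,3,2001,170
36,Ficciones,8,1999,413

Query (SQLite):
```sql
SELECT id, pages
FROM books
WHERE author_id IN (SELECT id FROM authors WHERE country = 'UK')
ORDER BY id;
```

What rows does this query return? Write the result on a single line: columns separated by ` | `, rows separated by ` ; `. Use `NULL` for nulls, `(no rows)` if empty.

12 | 438 ; 15 | 491 ; 21 | 709 ; 22 | 739 ; 23 | 224 ; 27 | 645

Inner query: authors.id where country = 'UK'.
Outer: keep books rows whose author_id is in that set.
Inner query → {4, 7}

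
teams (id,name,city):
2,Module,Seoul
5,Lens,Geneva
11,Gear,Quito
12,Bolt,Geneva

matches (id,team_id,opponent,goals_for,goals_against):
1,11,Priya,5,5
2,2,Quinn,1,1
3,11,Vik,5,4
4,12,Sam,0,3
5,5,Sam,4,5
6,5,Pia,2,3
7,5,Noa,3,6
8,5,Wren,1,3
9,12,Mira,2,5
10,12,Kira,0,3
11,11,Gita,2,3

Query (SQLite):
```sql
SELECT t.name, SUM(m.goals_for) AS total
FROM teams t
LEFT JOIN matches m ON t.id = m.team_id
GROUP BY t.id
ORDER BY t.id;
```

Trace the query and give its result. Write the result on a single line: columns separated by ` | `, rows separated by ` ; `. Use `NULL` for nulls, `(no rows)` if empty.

LEFT JOIN keeps every teams row; unmatched ones get NULL for matches columns.
Group by teams.id and compute SUM(m.goals_for). SUM over an all-NULL group is NULL.
  2: ids {2} → SUM(m.goals_for)=1
  5: ids {5, 6, 7, 8} → SUM(m.goals_for)=10
  11: ids {1, 3, 11} → SUM(m.goals_for)=12
  12: ids {4, 9, 10} → SUM(m.goals_for)=2

Module | 1 ; Lens | 10 ; Gear | 12 ; Bolt | 2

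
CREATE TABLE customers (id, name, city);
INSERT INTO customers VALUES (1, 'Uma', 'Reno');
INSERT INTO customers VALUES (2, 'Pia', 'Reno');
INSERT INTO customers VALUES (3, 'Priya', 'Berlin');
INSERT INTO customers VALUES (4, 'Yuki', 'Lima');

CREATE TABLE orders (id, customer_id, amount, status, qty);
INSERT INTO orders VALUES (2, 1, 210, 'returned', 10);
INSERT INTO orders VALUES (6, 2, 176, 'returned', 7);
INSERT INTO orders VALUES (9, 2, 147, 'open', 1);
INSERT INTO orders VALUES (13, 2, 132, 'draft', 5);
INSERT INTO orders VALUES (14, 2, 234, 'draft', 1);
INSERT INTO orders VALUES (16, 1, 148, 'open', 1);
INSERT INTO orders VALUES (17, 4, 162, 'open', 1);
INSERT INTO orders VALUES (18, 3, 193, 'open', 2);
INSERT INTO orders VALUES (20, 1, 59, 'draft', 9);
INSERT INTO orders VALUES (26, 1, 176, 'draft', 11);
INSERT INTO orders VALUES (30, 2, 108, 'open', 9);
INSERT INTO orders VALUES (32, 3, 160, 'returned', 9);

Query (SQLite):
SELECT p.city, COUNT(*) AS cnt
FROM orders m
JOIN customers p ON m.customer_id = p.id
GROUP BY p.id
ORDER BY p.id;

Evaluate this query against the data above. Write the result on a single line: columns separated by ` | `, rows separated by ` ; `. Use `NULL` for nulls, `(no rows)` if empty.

Reno | 4 ; Reno | 5 ; Berlin | 2 ; Lima | 1

Join each orders row to its customers via customer_id.
Group joined rows by customers.id; compute COUNT(*) per group.
  1: ids {2, 16, 20, 26} → COUNT(*)=4
  2: ids {6, 9, 13, 14, 30} → COUNT(*)=5
  3: ids {18, 32} → COUNT(*)=2
  4: ids {17} → COUNT(*)=1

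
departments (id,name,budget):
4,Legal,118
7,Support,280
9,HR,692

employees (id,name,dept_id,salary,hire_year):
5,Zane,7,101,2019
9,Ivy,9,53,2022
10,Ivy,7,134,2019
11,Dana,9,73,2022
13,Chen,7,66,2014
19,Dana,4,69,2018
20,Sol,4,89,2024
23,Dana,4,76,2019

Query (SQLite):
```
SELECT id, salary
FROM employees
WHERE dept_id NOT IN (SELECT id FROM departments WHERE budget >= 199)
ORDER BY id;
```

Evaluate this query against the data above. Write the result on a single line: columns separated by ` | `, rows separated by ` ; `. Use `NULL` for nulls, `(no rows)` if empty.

Inner query: departments.id where budget >= 199.
Outer: keep employees rows whose dept_id is not in that set.
Inner query → {7, 9}

19 | 69 ; 20 | 89 ; 23 | 76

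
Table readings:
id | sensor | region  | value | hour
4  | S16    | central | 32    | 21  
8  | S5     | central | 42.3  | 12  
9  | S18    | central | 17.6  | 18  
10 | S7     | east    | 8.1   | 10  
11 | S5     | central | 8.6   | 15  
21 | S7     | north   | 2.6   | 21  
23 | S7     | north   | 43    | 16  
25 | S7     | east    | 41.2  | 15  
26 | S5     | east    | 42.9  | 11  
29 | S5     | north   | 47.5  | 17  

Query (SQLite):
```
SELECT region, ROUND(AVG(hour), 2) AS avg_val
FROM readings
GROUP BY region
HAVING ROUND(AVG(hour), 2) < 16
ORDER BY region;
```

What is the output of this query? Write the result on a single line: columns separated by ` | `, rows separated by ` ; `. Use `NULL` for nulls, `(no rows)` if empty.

east | 12

Partition readings by region; compute ROUND(AVG(hour), 2) within each group.
HAVING: keep groups where ROUND(AVG(hour), 2) < 16.
  central: ids {4, 8, 9, 11} → ROUND(AVG(hour), 2)=16.5
  east: ids {10, 25, 26} → ROUND(AVG(hour), 2)=12
  north: ids {21, 23, 29} → ROUND(AVG(hour), 2)=18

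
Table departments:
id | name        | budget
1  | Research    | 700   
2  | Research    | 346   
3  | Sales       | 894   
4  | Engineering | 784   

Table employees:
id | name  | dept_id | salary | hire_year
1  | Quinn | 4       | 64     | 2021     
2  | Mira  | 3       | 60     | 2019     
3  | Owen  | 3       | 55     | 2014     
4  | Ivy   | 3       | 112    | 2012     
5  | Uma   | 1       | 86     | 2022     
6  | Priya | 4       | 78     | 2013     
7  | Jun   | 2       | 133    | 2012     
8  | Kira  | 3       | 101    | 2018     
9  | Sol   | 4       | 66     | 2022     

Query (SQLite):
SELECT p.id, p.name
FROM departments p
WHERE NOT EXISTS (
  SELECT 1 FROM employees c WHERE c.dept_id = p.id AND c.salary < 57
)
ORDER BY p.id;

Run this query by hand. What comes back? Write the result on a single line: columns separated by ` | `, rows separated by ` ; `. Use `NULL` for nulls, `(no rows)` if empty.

For each departments row, check whether any employees with matching dept_id has salary < 57.
Keep rows where that is false.

1 | Research ; 2 | Research ; 4 | Engineering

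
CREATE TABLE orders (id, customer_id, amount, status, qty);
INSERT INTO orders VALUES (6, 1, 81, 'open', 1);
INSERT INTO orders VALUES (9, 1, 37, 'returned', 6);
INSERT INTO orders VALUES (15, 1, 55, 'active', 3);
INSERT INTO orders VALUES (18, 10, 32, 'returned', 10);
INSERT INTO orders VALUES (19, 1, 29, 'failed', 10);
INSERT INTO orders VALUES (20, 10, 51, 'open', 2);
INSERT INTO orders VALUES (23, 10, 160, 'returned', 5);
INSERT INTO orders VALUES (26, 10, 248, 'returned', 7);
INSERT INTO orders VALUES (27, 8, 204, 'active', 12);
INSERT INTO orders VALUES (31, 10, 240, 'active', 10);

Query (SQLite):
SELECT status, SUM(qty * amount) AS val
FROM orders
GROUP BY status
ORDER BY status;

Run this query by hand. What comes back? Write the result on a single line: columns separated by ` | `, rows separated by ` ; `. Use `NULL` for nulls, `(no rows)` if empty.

active | 5013 ; failed | 290 ; open | 183 ; returned | 3078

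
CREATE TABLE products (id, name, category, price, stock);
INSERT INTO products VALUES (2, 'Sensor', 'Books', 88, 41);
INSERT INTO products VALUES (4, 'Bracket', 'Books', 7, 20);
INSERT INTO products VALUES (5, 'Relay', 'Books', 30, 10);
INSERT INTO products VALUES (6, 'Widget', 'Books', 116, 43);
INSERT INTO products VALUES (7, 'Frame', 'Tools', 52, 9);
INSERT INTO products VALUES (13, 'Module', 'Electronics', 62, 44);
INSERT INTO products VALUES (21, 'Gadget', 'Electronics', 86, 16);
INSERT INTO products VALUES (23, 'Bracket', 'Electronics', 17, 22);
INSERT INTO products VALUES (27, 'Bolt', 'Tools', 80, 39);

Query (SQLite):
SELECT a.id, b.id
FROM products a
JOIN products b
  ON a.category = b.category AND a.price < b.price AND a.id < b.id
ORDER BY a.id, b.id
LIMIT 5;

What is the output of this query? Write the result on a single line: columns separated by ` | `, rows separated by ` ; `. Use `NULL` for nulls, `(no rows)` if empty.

2 | 6 ; 4 | 5 ; 4 | 6 ; 5 | 6 ; 7 | 27

Pairs (a,b) with same category, a.price < b.price, a.id < b.id.
category groups: Books:{2,4,5,6} Electronics:{13,21,23} Tools:{7,27}
Ordered by (a.id, b.id); first 5.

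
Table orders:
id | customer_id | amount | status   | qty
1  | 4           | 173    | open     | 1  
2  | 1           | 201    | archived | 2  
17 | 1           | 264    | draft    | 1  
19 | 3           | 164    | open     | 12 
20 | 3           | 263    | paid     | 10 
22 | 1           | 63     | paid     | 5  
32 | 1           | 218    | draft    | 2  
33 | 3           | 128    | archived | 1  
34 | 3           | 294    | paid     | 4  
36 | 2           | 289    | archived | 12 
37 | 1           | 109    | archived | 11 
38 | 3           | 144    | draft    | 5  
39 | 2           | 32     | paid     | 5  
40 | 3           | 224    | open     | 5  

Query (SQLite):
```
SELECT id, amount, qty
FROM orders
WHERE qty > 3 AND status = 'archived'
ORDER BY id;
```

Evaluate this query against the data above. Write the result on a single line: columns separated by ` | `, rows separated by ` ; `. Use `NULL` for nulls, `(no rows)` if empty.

36 | 289 | 12 ; 37 | 109 | 11

qty > 3: ids {19, 20, 22, 34, 36, 37, 38, 39, 40}
status = 'archived': ids {2, 33, 36, 37}
Combine with AND.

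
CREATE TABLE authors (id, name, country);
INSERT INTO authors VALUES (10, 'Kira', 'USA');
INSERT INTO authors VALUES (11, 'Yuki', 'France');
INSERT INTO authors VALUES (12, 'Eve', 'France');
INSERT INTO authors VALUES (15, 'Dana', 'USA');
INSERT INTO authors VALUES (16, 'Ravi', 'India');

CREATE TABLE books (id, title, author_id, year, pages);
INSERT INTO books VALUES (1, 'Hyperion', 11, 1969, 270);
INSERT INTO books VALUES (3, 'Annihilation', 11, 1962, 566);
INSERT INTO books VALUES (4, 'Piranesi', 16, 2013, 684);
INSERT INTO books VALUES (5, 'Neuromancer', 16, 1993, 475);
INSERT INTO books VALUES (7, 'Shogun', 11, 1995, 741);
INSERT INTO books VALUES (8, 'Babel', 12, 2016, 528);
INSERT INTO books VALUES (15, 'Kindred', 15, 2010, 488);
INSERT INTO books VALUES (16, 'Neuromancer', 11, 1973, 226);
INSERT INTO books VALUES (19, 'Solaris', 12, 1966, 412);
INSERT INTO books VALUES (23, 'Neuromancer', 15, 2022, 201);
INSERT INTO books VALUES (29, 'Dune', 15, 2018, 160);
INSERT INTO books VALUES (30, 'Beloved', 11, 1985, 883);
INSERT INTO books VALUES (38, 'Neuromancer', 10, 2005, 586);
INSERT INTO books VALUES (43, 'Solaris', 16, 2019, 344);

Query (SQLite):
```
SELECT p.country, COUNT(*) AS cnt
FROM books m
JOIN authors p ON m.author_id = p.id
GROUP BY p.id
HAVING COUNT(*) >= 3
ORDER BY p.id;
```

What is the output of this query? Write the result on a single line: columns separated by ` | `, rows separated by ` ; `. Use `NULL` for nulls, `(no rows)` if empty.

Join each books row to its authors via author_id.
Group joined rows by authors.id; compute COUNT(*) per group.
HAVING: keep groups with count ≥ 3.
  10: ids {38} → COUNT(*)=1
  11: ids {1, 3, 7, 16, 30} → COUNT(*)=5
  12: ids {8, 19} → COUNT(*)=2
  15: ids {15, 23, 29} → COUNT(*)=3
  16: ids {4, 5, 43} → COUNT(*)=3

France | 5 ; USA | 3 ; India | 3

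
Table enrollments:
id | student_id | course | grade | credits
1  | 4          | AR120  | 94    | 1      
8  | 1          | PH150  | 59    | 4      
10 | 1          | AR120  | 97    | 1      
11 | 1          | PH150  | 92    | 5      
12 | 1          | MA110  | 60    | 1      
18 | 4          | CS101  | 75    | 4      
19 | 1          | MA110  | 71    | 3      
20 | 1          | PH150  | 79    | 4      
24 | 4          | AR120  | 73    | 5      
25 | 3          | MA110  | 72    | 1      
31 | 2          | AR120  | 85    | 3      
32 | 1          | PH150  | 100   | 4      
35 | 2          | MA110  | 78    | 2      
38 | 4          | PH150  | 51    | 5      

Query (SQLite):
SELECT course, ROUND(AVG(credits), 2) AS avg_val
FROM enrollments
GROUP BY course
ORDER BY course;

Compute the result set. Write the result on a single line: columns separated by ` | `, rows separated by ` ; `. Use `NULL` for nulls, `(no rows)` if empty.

Partition enrollments by course; compute ROUND(AVG(credits), 2) within each group.
  AR120: ids {1, 10, 24, 31} → ROUND(AVG(credits), 2)=2.5
  CS101: ids {18} → ROUND(AVG(credits), 2)=4
  MA110: ids {12, 19, 25, 35} → ROUND(AVG(credits), 2)=1.75
  PH150: ids {8, 11, 20, 32, 38} → ROUND(AVG(credits), 2)=4.4

AR120 | 2.5 ; CS101 | 4 ; MA110 | 1.75 ; PH150 | 4.4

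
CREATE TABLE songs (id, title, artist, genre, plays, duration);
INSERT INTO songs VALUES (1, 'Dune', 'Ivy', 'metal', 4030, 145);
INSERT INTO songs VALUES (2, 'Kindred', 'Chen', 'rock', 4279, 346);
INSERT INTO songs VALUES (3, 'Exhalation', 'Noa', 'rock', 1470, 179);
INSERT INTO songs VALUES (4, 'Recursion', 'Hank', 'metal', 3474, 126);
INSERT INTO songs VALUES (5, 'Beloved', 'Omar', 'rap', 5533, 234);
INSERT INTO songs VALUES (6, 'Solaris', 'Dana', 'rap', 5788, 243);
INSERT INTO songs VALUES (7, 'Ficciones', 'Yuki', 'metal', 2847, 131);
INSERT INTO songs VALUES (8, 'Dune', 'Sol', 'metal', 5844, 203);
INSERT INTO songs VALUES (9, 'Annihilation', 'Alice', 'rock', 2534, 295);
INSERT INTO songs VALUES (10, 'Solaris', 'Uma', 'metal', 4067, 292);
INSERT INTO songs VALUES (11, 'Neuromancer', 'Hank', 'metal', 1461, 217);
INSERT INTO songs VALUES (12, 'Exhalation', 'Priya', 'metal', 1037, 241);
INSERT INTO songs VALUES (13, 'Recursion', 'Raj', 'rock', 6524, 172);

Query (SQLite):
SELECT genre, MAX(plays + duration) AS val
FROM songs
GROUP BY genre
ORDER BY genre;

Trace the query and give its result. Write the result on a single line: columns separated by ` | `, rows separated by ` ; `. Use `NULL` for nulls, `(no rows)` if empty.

For each row compute plays + duration.
Group by genre; take MAX of the expression per group.
  metal: ids {1, 4, 7, 8, 10, 11, 12} → MAX(plays + duration)=6047
  rap: ids {5, 6} → MAX(plays + duration)=6031
  rock: ids {2, 3, 9, 13} → MAX(plays + duration)=6696

metal | 6047 ; rap | 6031 ; rock | 6696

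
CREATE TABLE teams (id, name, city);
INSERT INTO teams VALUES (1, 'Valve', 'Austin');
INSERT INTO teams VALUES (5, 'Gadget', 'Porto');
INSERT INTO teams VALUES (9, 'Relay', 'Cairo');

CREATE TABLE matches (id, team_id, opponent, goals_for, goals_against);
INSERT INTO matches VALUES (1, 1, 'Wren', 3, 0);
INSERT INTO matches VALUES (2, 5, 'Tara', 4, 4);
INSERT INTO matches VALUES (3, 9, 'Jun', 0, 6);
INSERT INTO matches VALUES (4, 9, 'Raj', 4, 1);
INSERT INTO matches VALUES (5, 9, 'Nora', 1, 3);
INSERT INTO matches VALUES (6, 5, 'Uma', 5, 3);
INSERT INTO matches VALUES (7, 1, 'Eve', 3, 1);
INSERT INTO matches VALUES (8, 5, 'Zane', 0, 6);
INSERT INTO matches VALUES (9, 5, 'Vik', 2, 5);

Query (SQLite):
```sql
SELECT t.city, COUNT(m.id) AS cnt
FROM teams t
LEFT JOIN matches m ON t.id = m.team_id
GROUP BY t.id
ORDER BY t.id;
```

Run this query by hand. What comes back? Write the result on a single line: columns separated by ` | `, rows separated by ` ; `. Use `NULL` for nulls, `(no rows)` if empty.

Austin | 2 ; Porto | 4 ; Cairo | 3

LEFT JOIN keeps every teams row; unmatched ones get NULL for matches columns.
Group by teams.id and compute COUNT(m.id). COUNT(col) of an all-NULL group is 0.
  1: ids {1, 7} → COUNT(m.id)=2
  5: ids {2, 6, 8, 9} → COUNT(m.id)=4
  9: ids {3, 4, 5} → COUNT(m.id)=3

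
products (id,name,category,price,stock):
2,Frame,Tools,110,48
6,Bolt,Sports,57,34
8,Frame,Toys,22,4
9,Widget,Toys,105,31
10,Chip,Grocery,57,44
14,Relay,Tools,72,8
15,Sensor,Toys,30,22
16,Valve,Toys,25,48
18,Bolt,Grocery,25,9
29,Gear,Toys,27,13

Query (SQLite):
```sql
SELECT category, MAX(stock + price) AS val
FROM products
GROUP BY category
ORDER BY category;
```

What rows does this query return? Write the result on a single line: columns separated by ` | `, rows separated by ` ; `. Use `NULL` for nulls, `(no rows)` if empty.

For each row compute stock + price.
Group by category; take MAX of the expression per group.
  Grocery: ids {10, 18} → MAX(stock + price)=101
  Sports: ids {6} → MAX(stock + price)=91
  Tools: ids {2, 14} → MAX(stock + price)=158
  Toys: ids {8, 9, 15, 16, 29} → MAX(stock + price)=136

Grocery | 101 ; Sports | 91 ; Tools | 158 ; Toys | 136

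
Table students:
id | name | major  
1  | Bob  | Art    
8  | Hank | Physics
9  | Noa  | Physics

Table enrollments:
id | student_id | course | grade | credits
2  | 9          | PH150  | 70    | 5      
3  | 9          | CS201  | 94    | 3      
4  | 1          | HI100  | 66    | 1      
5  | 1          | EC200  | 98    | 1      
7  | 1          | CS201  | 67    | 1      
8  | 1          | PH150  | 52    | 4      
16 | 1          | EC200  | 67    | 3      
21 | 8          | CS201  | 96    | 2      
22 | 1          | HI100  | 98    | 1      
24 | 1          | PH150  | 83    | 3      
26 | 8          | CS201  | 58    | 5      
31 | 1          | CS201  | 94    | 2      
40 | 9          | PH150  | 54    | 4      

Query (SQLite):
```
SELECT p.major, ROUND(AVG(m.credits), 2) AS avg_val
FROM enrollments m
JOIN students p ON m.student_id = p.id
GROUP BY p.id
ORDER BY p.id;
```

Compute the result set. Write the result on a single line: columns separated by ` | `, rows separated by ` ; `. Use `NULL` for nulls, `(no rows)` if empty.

Join each enrollments row to its students via student_id.
Group joined rows by students.id; compute ROUND(AVG(m.credits), 2) per group.
  1: ids {4, 5, 7, 8, 16, 22, 24, 31} → ROUND(AVG(m.credits), 2)=2
  8: ids {21, 26} → ROUND(AVG(m.credits), 2)=3.5
  9: ids {2, 3, 40} → ROUND(AVG(m.credits), 2)=4

Art | 2 ; Physics | 3.5 ; Physics | 4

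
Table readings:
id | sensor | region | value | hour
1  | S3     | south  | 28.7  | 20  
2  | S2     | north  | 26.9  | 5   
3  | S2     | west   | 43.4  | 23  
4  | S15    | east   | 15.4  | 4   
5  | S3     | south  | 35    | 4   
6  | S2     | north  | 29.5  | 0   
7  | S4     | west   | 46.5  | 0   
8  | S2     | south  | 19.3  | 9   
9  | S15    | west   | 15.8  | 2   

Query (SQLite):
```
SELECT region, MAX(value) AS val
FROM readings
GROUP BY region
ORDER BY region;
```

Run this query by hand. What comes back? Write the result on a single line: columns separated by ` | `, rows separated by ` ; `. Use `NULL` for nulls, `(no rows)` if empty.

Partition readings by region; compute MAX(value) within each group.
  east: ids {4} → MAX(value)=15.4
  north: ids {2, 6} → MAX(value)=29.5
  south: ids {1, 5, 8} → MAX(value)=35
  west: ids {3, 7, 9} → MAX(value)=46.5

east | 15.4 ; north | 29.5 ; south | 35 ; west | 46.5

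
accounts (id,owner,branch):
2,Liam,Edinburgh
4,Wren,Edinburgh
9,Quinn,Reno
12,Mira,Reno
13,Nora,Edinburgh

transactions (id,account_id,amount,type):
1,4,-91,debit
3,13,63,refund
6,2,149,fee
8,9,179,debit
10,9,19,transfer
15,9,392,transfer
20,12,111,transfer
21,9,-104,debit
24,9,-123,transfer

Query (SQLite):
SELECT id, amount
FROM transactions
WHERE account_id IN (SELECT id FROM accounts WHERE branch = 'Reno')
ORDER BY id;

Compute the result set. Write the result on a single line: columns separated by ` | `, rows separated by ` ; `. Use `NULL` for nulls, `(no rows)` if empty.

Inner query: accounts.id where branch = 'Reno'.
Outer: keep transactions rows whose account_id is in that set.
Inner query → {9, 12}

8 | 179 ; 10 | 19 ; 15 | 392 ; 20 | 111 ; 21 | -104 ; 24 | -123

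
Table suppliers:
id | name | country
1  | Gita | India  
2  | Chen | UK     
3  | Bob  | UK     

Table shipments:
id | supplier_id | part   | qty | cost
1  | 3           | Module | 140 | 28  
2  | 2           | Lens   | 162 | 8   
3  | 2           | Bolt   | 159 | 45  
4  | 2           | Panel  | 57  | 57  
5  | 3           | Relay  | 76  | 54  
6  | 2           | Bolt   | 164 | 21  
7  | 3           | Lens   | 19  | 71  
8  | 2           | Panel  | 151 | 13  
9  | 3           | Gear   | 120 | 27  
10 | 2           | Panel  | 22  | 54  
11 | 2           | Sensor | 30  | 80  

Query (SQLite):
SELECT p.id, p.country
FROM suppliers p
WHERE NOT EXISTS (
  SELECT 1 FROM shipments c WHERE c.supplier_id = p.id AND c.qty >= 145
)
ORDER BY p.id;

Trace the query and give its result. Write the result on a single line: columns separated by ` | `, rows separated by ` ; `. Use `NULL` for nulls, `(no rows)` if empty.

For each suppliers row, check whether any shipments with matching supplier_id has qty >= 145.
Keep rows where that is false.

1 | India ; 3 | UK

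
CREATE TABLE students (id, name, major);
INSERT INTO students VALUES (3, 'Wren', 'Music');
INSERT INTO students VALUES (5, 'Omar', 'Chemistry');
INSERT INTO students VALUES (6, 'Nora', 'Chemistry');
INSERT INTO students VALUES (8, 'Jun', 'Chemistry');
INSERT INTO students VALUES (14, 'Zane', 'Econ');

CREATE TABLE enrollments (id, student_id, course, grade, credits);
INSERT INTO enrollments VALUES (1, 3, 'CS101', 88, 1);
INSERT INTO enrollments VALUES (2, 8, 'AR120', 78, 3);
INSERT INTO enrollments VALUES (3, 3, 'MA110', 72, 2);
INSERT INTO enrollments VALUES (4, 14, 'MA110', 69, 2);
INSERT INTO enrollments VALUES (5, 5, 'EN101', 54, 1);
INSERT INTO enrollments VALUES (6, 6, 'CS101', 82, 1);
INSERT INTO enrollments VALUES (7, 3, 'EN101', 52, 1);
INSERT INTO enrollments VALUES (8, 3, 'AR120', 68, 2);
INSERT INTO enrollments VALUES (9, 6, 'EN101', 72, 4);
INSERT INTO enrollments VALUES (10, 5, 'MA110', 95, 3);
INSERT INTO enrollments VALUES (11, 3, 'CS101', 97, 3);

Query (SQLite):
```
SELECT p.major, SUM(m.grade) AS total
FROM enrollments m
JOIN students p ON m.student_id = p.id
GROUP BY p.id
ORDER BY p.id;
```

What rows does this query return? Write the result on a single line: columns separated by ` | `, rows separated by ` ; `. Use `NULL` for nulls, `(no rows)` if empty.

Music | 377 ; Chemistry | 149 ; Chemistry | 154 ; Chemistry | 78 ; Econ | 69

Join each enrollments row to its students via student_id.
Group joined rows by students.id; compute SUM(m.grade) per group.
  3: ids {1, 3, 7, 8, 11} → SUM(m.grade)=377
  5: ids {5, 10} → SUM(m.grade)=149
  6: ids {6, 9} → SUM(m.grade)=154
  8: ids {2} → SUM(m.grade)=78
  14: ids {4} → SUM(m.grade)=69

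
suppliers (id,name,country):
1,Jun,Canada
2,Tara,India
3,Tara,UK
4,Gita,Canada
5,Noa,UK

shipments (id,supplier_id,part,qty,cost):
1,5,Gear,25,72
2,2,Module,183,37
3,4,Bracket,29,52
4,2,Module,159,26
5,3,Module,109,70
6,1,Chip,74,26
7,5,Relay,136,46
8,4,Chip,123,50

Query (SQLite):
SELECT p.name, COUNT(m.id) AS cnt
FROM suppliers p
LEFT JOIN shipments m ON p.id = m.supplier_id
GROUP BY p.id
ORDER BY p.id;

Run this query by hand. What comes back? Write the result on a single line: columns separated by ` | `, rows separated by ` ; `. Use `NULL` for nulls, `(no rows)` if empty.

Jun | 1 ; Tara | 2 ; Tara | 1 ; Gita | 2 ; Noa | 2

LEFT JOIN keeps every suppliers row; unmatched ones get NULL for shipments columns.
Group by suppliers.id and compute COUNT(m.id). COUNT(col) of an all-NULL group is 0.
  1: ids {6} → COUNT(m.id)=1
  2: ids {2, 4} → COUNT(m.id)=2
  3: ids {5} → COUNT(m.id)=1
  4: ids {3, 8} → COUNT(m.id)=2
  5: ids {1, 7} → COUNT(m.id)=2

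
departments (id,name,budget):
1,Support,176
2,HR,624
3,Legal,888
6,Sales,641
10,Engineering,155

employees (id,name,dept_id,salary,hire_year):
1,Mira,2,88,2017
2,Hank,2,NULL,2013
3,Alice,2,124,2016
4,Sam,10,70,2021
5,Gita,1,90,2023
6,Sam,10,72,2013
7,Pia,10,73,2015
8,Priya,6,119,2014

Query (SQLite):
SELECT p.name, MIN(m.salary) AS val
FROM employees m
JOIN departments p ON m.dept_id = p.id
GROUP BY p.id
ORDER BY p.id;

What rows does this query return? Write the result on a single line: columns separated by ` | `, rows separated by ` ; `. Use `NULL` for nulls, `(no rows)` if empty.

Join each employees row to its departments via dept_id.
Group joined rows by departments.id; compute MIN(m.salary) per group.
  1: ids {5} → MIN(m.salary)=90
  2: ids {1, 2, 3} → MIN(m.salary)=88
  6: ids {8} → MIN(m.salary)=119
  10: ids {4, 6, 7} → MIN(m.salary)=70

Support | 90 ; HR | 88 ; Sales | 119 ; Engineering | 70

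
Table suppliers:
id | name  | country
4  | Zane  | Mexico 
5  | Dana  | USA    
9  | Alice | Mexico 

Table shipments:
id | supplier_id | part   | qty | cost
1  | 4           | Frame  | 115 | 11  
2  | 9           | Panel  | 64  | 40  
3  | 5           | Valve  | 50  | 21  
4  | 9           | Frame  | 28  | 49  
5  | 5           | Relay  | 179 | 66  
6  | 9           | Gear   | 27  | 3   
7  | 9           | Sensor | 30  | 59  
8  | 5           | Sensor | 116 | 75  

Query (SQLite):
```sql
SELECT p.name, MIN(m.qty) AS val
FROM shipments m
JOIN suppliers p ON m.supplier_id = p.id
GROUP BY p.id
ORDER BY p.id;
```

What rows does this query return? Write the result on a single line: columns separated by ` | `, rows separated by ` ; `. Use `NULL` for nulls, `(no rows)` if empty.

Zane | 115 ; Dana | 50 ; Alice | 27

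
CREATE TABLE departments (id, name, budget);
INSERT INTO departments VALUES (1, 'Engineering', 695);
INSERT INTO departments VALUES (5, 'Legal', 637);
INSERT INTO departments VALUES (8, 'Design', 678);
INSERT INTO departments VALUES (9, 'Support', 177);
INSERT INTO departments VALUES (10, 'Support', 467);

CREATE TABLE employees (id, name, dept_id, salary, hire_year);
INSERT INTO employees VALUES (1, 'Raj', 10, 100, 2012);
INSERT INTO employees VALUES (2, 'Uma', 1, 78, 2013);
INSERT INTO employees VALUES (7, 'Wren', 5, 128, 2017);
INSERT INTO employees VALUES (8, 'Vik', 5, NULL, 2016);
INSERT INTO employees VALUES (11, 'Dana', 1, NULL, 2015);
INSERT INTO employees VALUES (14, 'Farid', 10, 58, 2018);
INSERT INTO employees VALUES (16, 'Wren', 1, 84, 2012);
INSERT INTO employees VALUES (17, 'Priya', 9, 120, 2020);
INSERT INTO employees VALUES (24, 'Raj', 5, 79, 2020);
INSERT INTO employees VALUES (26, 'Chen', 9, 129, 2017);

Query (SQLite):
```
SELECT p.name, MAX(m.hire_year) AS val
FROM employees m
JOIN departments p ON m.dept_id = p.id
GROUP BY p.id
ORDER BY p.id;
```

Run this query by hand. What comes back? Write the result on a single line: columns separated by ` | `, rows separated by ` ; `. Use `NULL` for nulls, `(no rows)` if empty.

Join each employees row to its departments via dept_id.
Group joined rows by departments.id; compute MAX(m.hire_year) per group.
  1: ids {2, 11, 16} → MAX(m.hire_year)=2015
  5: ids {7, 8, 24} → MAX(m.hire_year)=2020
  9: ids {17, 26} → MAX(m.hire_year)=2020
  10: ids {1, 14} → MAX(m.hire_year)=2018

Engineering | 2015 ; Legal | 2020 ; Support | 2020 ; Support | 2018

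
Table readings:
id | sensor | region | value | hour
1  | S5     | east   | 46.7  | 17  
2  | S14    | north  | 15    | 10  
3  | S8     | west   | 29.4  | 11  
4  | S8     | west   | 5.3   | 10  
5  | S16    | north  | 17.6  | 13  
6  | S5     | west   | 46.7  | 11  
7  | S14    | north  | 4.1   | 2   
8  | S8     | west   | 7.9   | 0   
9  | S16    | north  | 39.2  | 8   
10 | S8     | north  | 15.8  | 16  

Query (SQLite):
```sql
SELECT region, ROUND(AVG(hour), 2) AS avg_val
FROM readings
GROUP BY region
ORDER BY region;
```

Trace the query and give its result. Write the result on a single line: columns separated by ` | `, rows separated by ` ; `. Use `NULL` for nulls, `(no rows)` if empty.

Partition readings by region; compute ROUND(AVG(hour), 2) within each group.
  east: ids {1} → ROUND(AVG(hour), 2)=17
  north: ids {2, 5, 7, 9, 10} → ROUND(AVG(hour), 2)=9.8
  west: ids {3, 4, 6, 8} → ROUND(AVG(hour), 2)=8

east | 17 ; north | 9.8 ; west | 8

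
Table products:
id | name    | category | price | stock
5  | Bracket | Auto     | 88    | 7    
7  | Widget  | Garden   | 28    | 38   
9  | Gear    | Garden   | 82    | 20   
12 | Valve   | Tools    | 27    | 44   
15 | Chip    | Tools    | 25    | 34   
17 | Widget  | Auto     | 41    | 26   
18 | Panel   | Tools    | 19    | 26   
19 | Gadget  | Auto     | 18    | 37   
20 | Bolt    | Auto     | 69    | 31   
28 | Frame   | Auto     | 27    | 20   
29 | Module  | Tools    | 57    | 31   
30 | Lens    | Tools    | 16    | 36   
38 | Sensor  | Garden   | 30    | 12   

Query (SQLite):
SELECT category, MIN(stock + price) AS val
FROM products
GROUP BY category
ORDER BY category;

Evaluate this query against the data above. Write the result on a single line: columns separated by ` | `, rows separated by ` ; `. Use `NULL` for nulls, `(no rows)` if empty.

For each row compute stock + price.
Group by category; take MIN of the expression per group.
  Auto: ids {5, 17, 19, 20, 28} → MIN(stock + price)=47
  Garden: ids {7, 9, 38} → MIN(stock + price)=42
  Tools: ids {12, 15, 18, 29, 30} → MIN(stock + price)=45

Auto | 47 ; Garden | 42 ; Tools | 45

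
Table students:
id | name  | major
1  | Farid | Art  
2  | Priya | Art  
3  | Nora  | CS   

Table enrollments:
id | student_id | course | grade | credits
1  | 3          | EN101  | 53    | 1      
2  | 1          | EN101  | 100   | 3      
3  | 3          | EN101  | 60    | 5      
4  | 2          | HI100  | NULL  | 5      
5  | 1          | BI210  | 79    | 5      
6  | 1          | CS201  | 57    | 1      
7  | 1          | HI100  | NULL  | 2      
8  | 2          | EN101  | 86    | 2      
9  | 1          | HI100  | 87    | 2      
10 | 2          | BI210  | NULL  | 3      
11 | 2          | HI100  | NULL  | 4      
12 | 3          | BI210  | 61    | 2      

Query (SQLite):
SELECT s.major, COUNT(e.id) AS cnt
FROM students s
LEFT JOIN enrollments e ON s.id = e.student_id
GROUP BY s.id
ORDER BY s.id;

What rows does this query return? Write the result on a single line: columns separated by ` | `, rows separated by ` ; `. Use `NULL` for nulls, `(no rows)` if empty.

Art | 5 ; Art | 4 ; CS | 3

LEFT JOIN keeps every students row; unmatched ones get NULL for enrollments columns.
Group by students.id and compute COUNT(e.id). COUNT(col) of an all-NULL group is 0.
  1: ids {2, 5, 6, 7, 9} → COUNT(e.id)=5
  2: ids {4, 8, 10, 11} → COUNT(e.id)=4
  3: ids {1, 3, 12} → COUNT(e.id)=3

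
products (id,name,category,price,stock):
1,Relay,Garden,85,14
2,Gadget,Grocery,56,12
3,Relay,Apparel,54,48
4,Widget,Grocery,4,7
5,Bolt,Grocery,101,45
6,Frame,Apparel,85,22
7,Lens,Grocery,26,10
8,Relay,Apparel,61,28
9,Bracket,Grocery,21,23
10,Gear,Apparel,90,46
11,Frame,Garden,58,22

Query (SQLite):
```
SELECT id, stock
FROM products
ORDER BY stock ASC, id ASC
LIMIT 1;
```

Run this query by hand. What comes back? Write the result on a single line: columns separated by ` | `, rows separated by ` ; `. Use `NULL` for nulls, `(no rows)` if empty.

4 | 7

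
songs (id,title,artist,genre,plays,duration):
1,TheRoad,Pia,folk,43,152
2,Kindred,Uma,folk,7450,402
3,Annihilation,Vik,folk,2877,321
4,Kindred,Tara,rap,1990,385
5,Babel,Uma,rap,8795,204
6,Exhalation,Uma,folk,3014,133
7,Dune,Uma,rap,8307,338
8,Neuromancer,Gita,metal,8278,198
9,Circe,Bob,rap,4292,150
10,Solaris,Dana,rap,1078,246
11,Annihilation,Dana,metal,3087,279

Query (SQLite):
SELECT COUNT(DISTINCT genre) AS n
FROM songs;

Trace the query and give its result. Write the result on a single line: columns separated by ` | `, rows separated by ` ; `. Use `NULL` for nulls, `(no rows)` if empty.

3

Count distinct non-NULL genre values.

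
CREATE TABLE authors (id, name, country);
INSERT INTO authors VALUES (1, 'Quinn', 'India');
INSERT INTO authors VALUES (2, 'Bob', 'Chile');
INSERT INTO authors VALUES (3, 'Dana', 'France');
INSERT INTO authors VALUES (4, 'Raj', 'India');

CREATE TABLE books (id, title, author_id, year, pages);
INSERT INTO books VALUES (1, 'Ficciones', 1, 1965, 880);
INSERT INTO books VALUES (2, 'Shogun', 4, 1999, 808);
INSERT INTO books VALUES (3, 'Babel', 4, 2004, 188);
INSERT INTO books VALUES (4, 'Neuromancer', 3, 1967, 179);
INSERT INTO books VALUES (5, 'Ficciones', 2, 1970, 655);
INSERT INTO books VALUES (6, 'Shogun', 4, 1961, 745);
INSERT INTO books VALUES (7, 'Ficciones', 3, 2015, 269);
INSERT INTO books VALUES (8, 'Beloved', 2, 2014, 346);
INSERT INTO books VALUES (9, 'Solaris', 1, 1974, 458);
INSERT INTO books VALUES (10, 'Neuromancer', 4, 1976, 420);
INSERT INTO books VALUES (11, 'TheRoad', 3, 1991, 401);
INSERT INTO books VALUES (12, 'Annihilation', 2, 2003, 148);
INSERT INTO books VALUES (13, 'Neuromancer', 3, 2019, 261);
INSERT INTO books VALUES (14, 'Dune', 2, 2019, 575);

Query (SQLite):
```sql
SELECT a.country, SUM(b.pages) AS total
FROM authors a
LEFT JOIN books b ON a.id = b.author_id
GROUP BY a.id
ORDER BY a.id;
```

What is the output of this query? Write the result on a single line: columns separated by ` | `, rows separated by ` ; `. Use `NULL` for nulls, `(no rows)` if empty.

LEFT JOIN keeps every authors row; unmatched ones get NULL for books columns.
Group by authors.id and compute SUM(b.pages). SUM over an all-NULL group is NULL.
  1: ids {1, 9} → SUM(b.pages)=1338
  2: ids {5, 8, 12, 14} → SUM(b.pages)=1724
  3: ids {4, 7, 11, 13} → SUM(b.pages)=1110
  4: ids {2, 3, 6, 10} → SUM(b.pages)=2161

India | 1338 ; Chile | 1724 ; France | 1110 ; India | 2161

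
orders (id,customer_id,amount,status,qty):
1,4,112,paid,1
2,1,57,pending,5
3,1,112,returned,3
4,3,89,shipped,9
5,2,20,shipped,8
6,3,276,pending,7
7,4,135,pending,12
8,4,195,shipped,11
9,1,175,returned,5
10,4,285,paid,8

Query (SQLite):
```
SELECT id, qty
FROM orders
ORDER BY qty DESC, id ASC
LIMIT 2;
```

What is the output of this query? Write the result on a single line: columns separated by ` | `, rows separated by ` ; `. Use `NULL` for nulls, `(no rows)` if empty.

Sort by qty desc, tiebreak id asc: (12, id=7), (11, id=8), (9, id=4), (8, id=5), (8, id=10) …. Take first 2.

7 | 12 ; 8 | 11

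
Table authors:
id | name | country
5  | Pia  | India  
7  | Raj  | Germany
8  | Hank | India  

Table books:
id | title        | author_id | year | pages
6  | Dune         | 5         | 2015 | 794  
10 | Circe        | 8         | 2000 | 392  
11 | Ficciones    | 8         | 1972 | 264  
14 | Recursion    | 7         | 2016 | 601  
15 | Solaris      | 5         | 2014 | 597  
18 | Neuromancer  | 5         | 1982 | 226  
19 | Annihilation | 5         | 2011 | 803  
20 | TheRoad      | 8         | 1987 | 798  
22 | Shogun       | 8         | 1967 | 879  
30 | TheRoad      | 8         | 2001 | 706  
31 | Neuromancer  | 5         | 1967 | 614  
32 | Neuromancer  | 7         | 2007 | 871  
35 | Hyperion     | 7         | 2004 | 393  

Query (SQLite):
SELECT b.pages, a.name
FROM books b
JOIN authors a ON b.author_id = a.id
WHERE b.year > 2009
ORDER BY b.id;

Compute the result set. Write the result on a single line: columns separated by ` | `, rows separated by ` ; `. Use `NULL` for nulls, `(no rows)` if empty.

Each books row matches the authors row where author_id = authors.id.
Then keep rows with b.year > 2009.

794 | Pia ; 601 | Raj ; 597 | Pia ; 803 | Pia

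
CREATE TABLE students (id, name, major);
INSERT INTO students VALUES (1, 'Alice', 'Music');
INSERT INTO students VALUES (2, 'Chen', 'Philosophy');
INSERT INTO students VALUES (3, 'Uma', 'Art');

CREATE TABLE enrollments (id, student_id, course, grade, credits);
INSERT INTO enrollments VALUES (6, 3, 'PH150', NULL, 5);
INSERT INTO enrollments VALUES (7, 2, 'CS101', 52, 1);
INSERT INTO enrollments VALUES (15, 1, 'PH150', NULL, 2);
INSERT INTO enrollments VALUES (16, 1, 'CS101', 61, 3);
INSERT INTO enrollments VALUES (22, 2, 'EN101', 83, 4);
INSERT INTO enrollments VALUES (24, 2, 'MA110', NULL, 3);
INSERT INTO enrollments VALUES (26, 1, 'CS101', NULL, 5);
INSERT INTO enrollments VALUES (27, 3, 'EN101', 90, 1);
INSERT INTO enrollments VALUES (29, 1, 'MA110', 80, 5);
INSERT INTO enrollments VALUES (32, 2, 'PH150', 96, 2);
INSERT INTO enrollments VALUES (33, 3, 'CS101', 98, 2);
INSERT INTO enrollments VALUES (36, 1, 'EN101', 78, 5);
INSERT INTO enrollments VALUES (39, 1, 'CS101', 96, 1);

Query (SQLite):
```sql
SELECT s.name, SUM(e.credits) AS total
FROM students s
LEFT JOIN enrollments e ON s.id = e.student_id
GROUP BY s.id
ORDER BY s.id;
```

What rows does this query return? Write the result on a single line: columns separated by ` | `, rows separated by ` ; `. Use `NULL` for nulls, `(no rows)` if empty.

LEFT JOIN keeps every students row; unmatched ones get NULL for enrollments columns.
Group by students.id and compute SUM(e.credits). SUM over an all-NULL group is NULL.
  1: ids {15, 16, 26, 29, 36, 39} → SUM(e.credits)=21
  2: ids {7, 22, 24, 32} → SUM(e.credits)=10
  3: ids {6, 27, 33} → SUM(e.credits)=8

Alice | 21 ; Chen | 10 ; Uma | 8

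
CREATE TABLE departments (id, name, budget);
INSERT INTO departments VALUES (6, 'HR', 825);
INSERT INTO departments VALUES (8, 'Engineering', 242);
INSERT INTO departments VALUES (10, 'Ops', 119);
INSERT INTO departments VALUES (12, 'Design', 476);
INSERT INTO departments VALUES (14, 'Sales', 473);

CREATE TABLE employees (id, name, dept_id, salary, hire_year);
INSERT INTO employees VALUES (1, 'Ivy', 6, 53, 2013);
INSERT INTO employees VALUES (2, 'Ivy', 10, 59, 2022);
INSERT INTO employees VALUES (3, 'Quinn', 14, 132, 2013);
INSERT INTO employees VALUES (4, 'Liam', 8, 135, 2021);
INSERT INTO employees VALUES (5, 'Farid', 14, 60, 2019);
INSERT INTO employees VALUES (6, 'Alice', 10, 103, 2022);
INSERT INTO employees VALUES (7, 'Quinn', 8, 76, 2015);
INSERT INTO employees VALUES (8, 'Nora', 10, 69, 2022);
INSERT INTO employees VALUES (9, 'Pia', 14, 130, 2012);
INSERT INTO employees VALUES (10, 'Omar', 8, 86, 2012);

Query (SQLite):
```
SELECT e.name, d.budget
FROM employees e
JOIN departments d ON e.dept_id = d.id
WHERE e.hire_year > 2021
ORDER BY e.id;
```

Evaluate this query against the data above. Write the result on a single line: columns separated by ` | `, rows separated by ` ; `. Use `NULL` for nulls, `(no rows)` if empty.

Ivy | 119 ; Alice | 119 ; Nora | 119

Each employees row matches the departments row where dept_id = departments.id.
Then keep rows with e.hire_year > 2021.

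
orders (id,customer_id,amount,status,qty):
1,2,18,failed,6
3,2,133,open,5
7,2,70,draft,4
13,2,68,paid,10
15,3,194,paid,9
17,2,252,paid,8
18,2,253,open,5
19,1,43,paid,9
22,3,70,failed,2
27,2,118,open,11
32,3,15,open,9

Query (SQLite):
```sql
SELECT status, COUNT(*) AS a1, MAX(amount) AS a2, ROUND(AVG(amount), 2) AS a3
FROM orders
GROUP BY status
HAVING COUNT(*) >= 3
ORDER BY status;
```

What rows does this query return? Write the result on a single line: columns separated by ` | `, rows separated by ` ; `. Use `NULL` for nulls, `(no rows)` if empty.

open | 4 | 253 | 129.75 ; paid | 4 | 252 | 139.25

Group orders by status.
Per group compute: COUNT(*), MAX(amount), ROUND(AVG(amount), 2).
HAVING: drop groups with fewer than 3 rows.
  draft: ids {7} → COUNT(*)=1, MAX(amount)=70, ROUND(AVG(amount), 2)=70
  failed: ids {1, 22} → COUNT(*)=2, MAX(amount)=70, ROUND(AVG(amount), 2)=44
  open: ids {3, 18, 27, 32} → COUNT(*)=4, MAX(amount)=253, ROUND(AVG(amount), 2)=129.75
  paid: ids {13, 15, 17, 19} → COUNT(*)=4, MAX(amount)=252, ROUND(AVG(amount), 2)=139.25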